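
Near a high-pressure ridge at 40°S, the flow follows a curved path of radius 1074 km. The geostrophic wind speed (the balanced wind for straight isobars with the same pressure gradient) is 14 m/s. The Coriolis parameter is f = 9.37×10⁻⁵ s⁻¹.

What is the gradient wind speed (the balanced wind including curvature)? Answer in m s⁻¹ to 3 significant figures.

16.8 m s⁻¹

Around a high, pressure-gradient force acts outward with centrifugal, so Coriolis balances both:
fV = (1/ρ)|∂P/∂n| + V²/R  →  V² − fR·V + fR·V_g = 0
With fR = 9.37×10⁻⁵ × 1074×10³ m = 101 m/s:
V = [fR − √((fR)² − 4 fR V_g)]/2 = [101 − √(101² − 4×101×14)]/2 = 16.8 m/s
Supergeostrophic (V > V_g = 14 m/s), as expected around a high.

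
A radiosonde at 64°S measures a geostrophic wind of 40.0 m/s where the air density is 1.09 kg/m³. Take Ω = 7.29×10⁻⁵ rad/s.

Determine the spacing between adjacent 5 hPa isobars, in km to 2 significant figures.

88 km

Coriolis parameter at 64°S:
f = 2Ω sin φ = 2 × 7.29×10⁻⁵ × sin 64° = 1.31×10⁻⁴ s⁻¹
Geostrophic balance rearranged: |∂P/∂n| = f ρ V_g
|∂P/∂n| = 1.31×10⁻⁴ × 1.09 × 40.0 = 5.71×10⁻³ Pa/m
Isobar spacing: Δn = ΔP/|∂P/∂n| = 500 Pa / 5.71×10⁻³ Pa/m = 87512 m ≈ 88 km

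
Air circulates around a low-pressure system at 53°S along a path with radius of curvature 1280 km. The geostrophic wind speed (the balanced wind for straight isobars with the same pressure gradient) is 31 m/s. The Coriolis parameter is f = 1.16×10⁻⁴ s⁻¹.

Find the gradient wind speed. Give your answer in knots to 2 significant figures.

51 knots

Around a low, centrifugal force acts outward with Coriolis, so pressure-gradient force balances both:
(1/ρ)|∂P/∂n| = fV + V²/R  →  V² + fR·V − fR·V_g = 0
With fR = 1.16×10⁻⁴ × 1280×10³ m = 148 m/s:
V = [−fR + √((fR)² + 4 fR V_g)]/2 = [−148 + √(148² + 4×148×31)]/2 = 26.3 m/s
Subgeostrophic (V < V_g = 31 m/s), as expected around a low.
Converting: 26.3 m/s × 1.944 = 51 knots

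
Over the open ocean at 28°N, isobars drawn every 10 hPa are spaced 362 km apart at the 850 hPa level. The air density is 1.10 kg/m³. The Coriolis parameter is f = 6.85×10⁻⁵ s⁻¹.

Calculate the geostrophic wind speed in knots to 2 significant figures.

Pressure gradient: |∂P/∂n| = 1000 Pa / 362000 m = 2.76×10⁻³ Pa/m
Geostrophic balance (pressure-gradient force = Coriolis force):
V_g = (1/(fρ)) |∂P/∂n| = 2.76×10⁻³ / (6.85×10⁻⁵ × 1.10) = 36.7 m/s
Converting: 36.7 m/s × 1.944 = 71 knots

71 knots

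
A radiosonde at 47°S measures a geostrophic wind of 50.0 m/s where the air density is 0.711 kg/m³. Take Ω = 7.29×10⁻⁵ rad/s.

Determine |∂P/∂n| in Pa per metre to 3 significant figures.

3.79×10⁻³ Pa/m

Coriolis parameter at 47°S:
f = 2Ω sin φ = 2 × 7.29×10⁻⁵ × sin 47° = 1.07×10⁻⁴ s⁻¹
Geostrophic balance rearranged: |∂P/∂n| = f ρ V_g
|∂P/∂n| = 1.07×10⁻⁴ × 0.711 × 50.0 = 3.79×10⁻³ Pa/m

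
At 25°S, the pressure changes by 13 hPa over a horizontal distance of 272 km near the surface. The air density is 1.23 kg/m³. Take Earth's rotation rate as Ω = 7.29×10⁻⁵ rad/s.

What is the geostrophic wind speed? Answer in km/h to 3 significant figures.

227 km/h

Coriolis parameter at 25°S:
f = 2Ω sin φ = 2 × 7.29×10⁻⁵ × sin 25° = 6.16×10⁻⁵ s⁻¹
Pressure gradient: |∂P/∂n| = 1300 Pa / 272000 m = 4.78×10⁻³ Pa/m
Geostrophic balance (pressure-gradient force = Coriolis force):
V_g = (1/(fρ)) |∂P/∂n| = 4.78×10⁻³ / (6.16×10⁻⁵ × 1.23) = 63.1 m/s
Converting: 63.1 m/s × 3.6 = 227 km/h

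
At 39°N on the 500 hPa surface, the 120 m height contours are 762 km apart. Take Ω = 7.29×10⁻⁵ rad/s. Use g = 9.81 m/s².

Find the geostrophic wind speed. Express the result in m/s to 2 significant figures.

17 m/s

Coriolis parameter at 39°N:
f = 2Ω sin φ = 2 × 7.29×10⁻⁵ × sin 39° = 9.18×10⁻⁵ s⁻¹
Height gradient: |∂Z/∂n| = 120 m / 762000 m = 1.57×10⁻⁴
On a pressure surface, geostrophic balance gives V_g = (g/f)|∂Z/∂n|:
V_g = 9.81 × 1.57×10⁻⁴ / 9.18×10⁻⁵ = 16.8 m/s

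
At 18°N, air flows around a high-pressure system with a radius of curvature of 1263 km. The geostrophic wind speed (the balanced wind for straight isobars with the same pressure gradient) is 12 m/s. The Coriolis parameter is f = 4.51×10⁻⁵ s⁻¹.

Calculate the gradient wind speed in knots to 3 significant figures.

33.4 knots

Around a high, pressure-gradient force acts outward with centrifugal, so Coriolis balances both:
fV = (1/ρ)|∂P/∂n| + V²/R  →  V² − fR·V + fR·V_g = 0
With fR = 4.51×10⁻⁵ × 1263×10³ m = 57.0 m/s:
V = [fR − √((fR)² − 4 fR V_g)]/2 = [57.0 − √(57.0² − 4×57.0×12)]/2 = 17.2 m/s
Supergeostrophic (V > V_g = 12 m/s), as expected around a high.
Converting: 17.2 m/s × 1.944 = 33.4 knots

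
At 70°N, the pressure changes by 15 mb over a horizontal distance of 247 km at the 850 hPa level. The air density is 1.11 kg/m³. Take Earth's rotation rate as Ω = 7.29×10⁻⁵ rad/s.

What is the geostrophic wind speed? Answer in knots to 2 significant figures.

Coriolis parameter at 70°N:
f = 2Ω sin φ = 2 × 7.29×10⁻⁵ × sin 70° = 1.37×10⁻⁴ s⁻¹
Pressure gradient: |∂P/∂n| = 1500 Pa / 247000 m = 6.07×10⁻³ Pa/m
Geostrophic balance (pressure-gradient force = Coriolis force):
V_g = (1/(fρ)) |∂P/∂n| = 6.07×10⁻³ / (1.37×10⁻⁴ × 1.11) = 39.9 m/s
Converting: 39.9 m/s × 1.944 = 78 knots

78 knots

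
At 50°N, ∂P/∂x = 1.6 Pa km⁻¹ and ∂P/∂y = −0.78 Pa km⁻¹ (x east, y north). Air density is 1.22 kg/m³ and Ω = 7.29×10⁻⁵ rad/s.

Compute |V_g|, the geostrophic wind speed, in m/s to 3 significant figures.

13.1 m/s

Coriolis parameter at 50°N:
f = 2Ω sin φ = 2 × 7.29×10⁻⁵ × sin 50° = 1.12×10⁻⁴ s⁻¹
Component geostrophic relations (x east, y north):
u_g = −(1/(fρ)) ∂P/∂y,  v_g = (1/(fρ)) ∂P/∂x
u_g = −(−0.78×10⁻³)/(1.12×10⁻⁴ × 1.22) = 5.72 m/s;  v_g = (1.6×10⁻³)/(1.12×10⁻⁴ × 1.22) = 11.7 m/s
|V_g| = √(u_g² + v_g²) = 13.1 m/s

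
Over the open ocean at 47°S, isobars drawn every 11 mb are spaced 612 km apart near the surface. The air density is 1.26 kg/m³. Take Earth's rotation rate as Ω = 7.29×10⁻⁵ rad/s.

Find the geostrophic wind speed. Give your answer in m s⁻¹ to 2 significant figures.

13 m s⁻¹

Coriolis parameter at 47°S:
f = 2Ω sin φ = 2 × 7.29×10⁻⁵ × sin 47° = 1.07×10⁻⁴ s⁻¹
Pressure gradient: |∂P/∂n| = 1100 Pa / 612000 m = 1.80×10⁻³ Pa/m
Geostrophic balance (pressure-gradient force = Coriolis force):
V_g = (1/(fρ)) |∂P/∂n| = 1.80×10⁻³ / (1.07×10⁻⁴ × 1.26) = 13.4 m/s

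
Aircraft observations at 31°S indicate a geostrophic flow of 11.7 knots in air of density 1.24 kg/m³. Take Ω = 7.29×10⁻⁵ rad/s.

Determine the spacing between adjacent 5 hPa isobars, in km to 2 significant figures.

890 km

Coriolis parameter at 31°S:
f = 2Ω sin φ = 2 × 7.29×10⁻⁵ × sin 31° = 7.51×10⁻⁵ s⁻¹
Wind speed in SI: 11.7 knots = 6.02 m/s
Geostrophic balance rearranged: |∂P/∂n| = f ρ V_g
|∂P/∂n| = 7.51×10⁻⁵ × 1.24 × 6.02 = 5.60×10⁻⁴ Pa/m
Isobar spacing: Δn = ΔP/|∂P/∂n| = 500 Pa / 5.60×10⁻⁴ Pa/m = 892129 m ≈ 890 km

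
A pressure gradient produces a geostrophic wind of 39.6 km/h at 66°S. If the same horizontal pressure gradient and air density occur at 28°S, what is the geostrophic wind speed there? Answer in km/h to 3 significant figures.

77.1 km/h

With the same pressure gradient and density, V_g ∝ 1/f ∝ 1/sin φ.
V₂ = V₁ · sin φ₁ / sin φ₂ = 39.6 × sin 66° / sin 28°
V₂ = 39.6 × 0.9135/0.4695 = 77.1 km/h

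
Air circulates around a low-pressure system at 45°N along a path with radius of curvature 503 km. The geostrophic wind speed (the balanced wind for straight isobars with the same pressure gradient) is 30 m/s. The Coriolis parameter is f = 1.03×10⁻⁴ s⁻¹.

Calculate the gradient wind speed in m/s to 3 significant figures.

21.3 m/s

Around a low, centrifugal force acts outward with Coriolis, so pressure-gradient force balances both:
(1/ρ)|∂P/∂n| = fV + V²/R  →  V² + fR·V − fR·V_g = 0
With fR = 1.03×10⁻⁴ × 503×10³ m = 51.8 m/s:
V = [−fR + √((fR)² + 4 fR V_g)]/2 = [−51.8 + √(51.8² + 4×51.8×30)]/2 = 21.3 m/s
Subgeostrophic (V < V_g = 30 m/s), as expected around a low.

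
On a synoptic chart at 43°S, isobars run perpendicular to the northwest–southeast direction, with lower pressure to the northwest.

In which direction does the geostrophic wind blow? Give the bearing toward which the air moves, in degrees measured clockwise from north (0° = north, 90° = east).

The pressure-gradient force points toward the northwest (bearing 315°).
Geostrophic balance: in the Southern Hemisphere the Coriolis force deflects motion to the left, so the geostrophic wind blows 90° to the left of the pressure-gradient force (low pressure on the right).
Rotating 315° by 90° counterclockwise gives 225° — the wind blows toward the southwest.

225°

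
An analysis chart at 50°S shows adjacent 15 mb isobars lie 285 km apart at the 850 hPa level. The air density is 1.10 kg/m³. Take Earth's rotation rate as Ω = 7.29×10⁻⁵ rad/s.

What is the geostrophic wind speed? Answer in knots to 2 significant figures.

Coriolis parameter at 50°S:
f = 2Ω sin φ = 2 × 7.29×10⁻⁵ × sin 50° = 1.12×10⁻⁴ s⁻¹
Pressure gradient: |∂P/∂n| = 1500 Pa / 285000 m = 5.26×10⁻³ Pa/m
Geostrophic balance (pressure-gradient force = Coriolis force):
V_g = (1/(fρ)) |∂P/∂n| = 5.26×10⁻³ / (1.12×10⁻⁴ × 1.10) = 42.8 m/s
Converting: 42.8 m/s × 1.944 = 83 knots

83 knots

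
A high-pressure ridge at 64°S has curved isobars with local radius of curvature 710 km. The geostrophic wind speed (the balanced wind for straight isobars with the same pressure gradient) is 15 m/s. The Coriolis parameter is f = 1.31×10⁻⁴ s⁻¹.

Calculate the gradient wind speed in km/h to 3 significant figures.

Around a high, pressure-gradient force acts outward with centrifugal, so Coriolis balances both:
fV = (1/ρ)|∂P/∂n| + V²/R  →  V² − fR·V + fR·V_g = 0
With fR = 1.31×10⁻⁴ × 710×10³ m = 93.0 m/s:
V = [fR − √((fR)² − 4 fR V_g)]/2 = [93.0 − √(93.0² − 4×93.0×15)]/2 = 18.8 m/s
Supergeostrophic (V > V_g = 15 m/s), as expected around a high.
Converting: 18.8 m/s × 3.6 = 67.7 km/h

67.7 km/h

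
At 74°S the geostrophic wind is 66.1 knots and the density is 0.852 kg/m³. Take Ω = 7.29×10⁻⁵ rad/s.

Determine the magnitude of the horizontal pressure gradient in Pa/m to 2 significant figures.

Coriolis parameter at 74°S:
f = 2Ω sin φ = 2 × 7.29×10⁻⁵ × sin 74° = 1.40×10⁻⁴ s⁻¹
Wind speed in SI: 66.1 knots = 34.0 m/s
Geostrophic balance rearranged: |∂P/∂n| = f ρ V_g
|∂P/∂n| = 1.40×10⁻⁴ × 0.852 × 34.0 = 4.06×10⁻³ Pa/m

4.1×10⁻³ Pa/m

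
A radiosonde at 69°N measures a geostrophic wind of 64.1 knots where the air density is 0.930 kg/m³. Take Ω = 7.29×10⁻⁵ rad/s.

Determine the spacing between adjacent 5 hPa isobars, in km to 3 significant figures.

120 km

Coriolis parameter at 69°N:
f = 2Ω sin φ = 2 × 7.29×10⁻⁵ × sin 69° = 1.36×10⁻⁴ s⁻¹
Wind speed in SI: 64.1 knots = 33.0 m/s
Geostrophic balance rearranged: |∂P/∂n| = f ρ V_g
|∂P/∂n| = 1.36×10⁻⁴ × 0.930 × 33.0 = 4.17×10⁻³ Pa/m
Isobar spacing: Δn = ΔP/|∂P/∂n| = 500 Pa / 4.17×10⁻³ Pa/m = 119779 m ≈ 120 km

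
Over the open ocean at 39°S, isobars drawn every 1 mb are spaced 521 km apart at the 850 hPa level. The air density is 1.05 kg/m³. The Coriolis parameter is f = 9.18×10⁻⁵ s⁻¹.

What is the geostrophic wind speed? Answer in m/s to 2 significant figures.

2.0 m/s

Pressure gradient: |∂P/∂n| = 100 Pa / 521000 m = 1.92×10⁻⁴ Pa/m
Geostrophic balance (pressure-gradient force = Coriolis force):
V_g = (1/(fρ)) |∂P/∂n| = 1.92×10⁻⁴ / (9.18×10⁻⁵ × 1.05) = 1.99 m/s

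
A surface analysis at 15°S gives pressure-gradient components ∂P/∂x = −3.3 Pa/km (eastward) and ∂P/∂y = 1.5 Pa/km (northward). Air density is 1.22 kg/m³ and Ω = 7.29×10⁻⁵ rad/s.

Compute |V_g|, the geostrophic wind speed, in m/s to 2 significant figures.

79 m/s

Coriolis parameter at 15°S:
f = 2Ω sin φ = 2 × 7.29×10⁻⁵ × sin 15° = 3.77×10⁻⁵ s⁻¹
In the Southern Hemisphere f is negative: f = −3.77×10⁻⁵ s⁻¹.
Component geostrophic relations (x east, y north):
u_g = −(1/(fρ)) ∂P/∂y,  v_g = (1/(fρ)) ∂P/∂x
u_g = −(1.5×10⁻³)/(−3.77×10⁻⁵ × 1.22) = 32.6 m/s;  v_g = (−3.3×10⁻³)/(−3.77×10⁻⁵ × 1.22) = 71.7 m/s
|V_g| = √(u_g² + v_g²) = 78.7 m/s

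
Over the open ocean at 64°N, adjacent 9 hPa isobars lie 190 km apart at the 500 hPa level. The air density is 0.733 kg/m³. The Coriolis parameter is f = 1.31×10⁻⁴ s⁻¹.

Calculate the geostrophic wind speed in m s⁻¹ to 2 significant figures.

49 m s⁻¹

Pressure gradient: |∂P/∂n| = 900 Pa / 190000 m = 4.74×10⁻³ Pa/m
Geostrophic balance (pressure-gradient force = Coriolis force):
V_g = (1/(fρ)) |∂P/∂n| = 4.74×10⁻³ / (1.31×10⁻⁴ × 0.733) = 49.3 m/s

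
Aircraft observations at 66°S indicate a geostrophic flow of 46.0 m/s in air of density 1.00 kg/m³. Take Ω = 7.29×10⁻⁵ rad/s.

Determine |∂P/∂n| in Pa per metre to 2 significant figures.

6.1×10⁻³ Pa/m

Coriolis parameter at 66°S:
f = 2Ω sin φ = 2 × 7.29×10⁻⁵ × sin 66° = 1.33×10⁻⁴ s⁻¹
Geostrophic balance rearranged: |∂P/∂n| = f ρ V_g
|∂P/∂n| = 1.33×10⁻⁴ × 1.00 × 46.0 = 6.13×10⁻³ Pa/m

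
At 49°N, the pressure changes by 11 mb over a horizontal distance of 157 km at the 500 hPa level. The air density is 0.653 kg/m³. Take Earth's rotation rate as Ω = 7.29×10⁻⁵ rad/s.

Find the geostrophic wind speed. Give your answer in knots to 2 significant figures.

Coriolis parameter at 49°N:
f = 2Ω sin φ = 2 × 7.29×10⁻⁵ × sin 49° = 1.10×10⁻⁴ s⁻¹
Pressure gradient: |∂P/∂n| = 1100 Pa / 157000 m = 7.01×10⁻³ Pa/m
Geostrophic balance (pressure-gradient force = Coriolis force):
V_g = (1/(fρ)) |∂P/∂n| = 7.01×10⁻³ / (1.10×10⁻⁴ × 0.653) = 97.5 m/s
Converting: 97.5 m/s × 1.944 = 190 knots

190 knots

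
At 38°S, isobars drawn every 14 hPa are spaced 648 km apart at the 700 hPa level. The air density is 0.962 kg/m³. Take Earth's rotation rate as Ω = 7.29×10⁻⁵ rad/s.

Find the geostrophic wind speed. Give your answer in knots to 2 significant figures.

49 knots

Coriolis parameter at 38°S:
f = 2Ω sin φ = 2 × 7.29×10⁻⁵ × sin 38° = 8.98×10⁻⁵ s⁻¹
Pressure gradient: |∂P/∂n| = 1400 Pa / 648000 m = 2.16×10⁻³ Pa/m
Geostrophic balance (pressure-gradient force = Coriolis force):
V_g = (1/(fρ)) |∂P/∂n| = 2.16×10⁻³ / (8.98×10⁻⁵ × 0.962) = 25.0 m/s
Converting: 25.0 m/s × 1.944 = 49 knots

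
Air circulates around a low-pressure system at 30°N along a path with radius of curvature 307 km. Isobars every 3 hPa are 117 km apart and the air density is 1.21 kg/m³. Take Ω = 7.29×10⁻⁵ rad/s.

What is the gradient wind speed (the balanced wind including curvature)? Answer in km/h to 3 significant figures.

Coriolis parameter at 30°N:
f = 2Ω sin φ = 2 × 7.29×10⁻⁵ × sin 30° = 7.29×10⁻⁵ s⁻¹
Pressure gradient: |∂P/∂n| = 300 Pa / 117000 m = 2.56×10⁻³ Pa/m
Geostrophic speed: V_g = |∂P/∂n|/(fρ) = 2.56×10⁻³/(7.29×10⁻⁵ × 1.21) = 29.1 m/s
Around a low, centrifugal force acts outward with Coriolis, so pressure-gradient force balances both:
(1/ρ)|∂P/∂n| = fV + V²/R  →  V² + fR·V − fR·V_g = 0
With fR = 7.29×10⁻⁵ × 307×10³ m = 22.4 m/s:
V = [−fR + √((fR)² + 4 fR V_g)]/2 = [−22.4 + √(22.4² + 4×22.4×29.1)]/2 = 16.7 m/s
Subgeostrophic (V < V_g = 29.1 m/s), as expected around a low.
Converting: 16.7 m/s × 3.6 = 60.0 km/h

60.0 km/h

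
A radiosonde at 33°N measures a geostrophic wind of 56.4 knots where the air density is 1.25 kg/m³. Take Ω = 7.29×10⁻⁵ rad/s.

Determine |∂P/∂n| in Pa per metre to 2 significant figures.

2.9×10⁻³ Pa/m

Coriolis parameter at 33°N:
f = 2Ω sin φ = 2 × 7.29×10⁻⁵ × sin 33° = 7.94×10⁻⁵ s⁻¹
Wind speed in SI: 56.4 knots = 29.0 m/s
Geostrophic balance rearranged: |∂P/∂n| = f ρ V_g
|∂P/∂n| = 7.94×10⁻⁵ × 1.25 × 29.0 = 2.88×10⁻³ Pa/m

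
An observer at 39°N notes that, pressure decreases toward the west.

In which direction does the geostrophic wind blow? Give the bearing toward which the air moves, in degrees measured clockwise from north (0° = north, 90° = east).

The pressure-gradient force points toward the west (bearing 270°).
Geostrophic balance: in the Northern Hemisphere the Coriolis force deflects motion to the right, so the geostrophic wind blows 90° to the right of the pressure-gradient force (low pressure on the left).
Rotating 270° by 90° clockwise gives 000° — the wind blows toward the north.

000°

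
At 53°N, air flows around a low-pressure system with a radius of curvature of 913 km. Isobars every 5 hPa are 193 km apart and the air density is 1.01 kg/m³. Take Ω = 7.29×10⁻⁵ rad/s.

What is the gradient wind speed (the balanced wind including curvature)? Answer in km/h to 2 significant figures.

67 km/h

Coriolis parameter at 53°N:
f = 2Ω sin φ = 2 × 7.29×10⁻⁵ × sin 53° = 1.16×10⁻⁴ s⁻¹
Pressure gradient: |∂P/∂n| = 500 Pa / 193000 m = 2.59×10⁻³ Pa/m
Geostrophic speed: V_g = |∂P/∂n|/(fρ) = 2.59×10⁻³/(1.16×10⁻⁴ × 1.01) = 22.0 m/s
Around a low, centrifugal force acts outward with Coriolis, so pressure-gradient force balances both:
(1/ρ)|∂P/∂n| = fV + V²/R  →  V² + fR·V − fR·V_g = 0
With fR = 1.16×10⁻⁴ × 913×10³ m = 106 m/s:
V = [−fR + √((fR)² + 4 fR V_g)]/2 = [−106 + √(106² + 4×106×22)]/2 = 18.7 m/s
Subgeostrophic (V < V_g = 22 m/s), as expected around a low.
Converting: 18.7 m/s × 3.6 = 67 km/h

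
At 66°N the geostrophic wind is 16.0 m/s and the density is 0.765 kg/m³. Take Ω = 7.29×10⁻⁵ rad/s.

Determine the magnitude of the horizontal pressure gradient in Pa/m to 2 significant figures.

Coriolis parameter at 66°N:
f = 2Ω sin φ = 2 × 7.29×10⁻⁵ × sin 66° = 1.33×10⁻⁴ s⁻¹
Geostrophic balance rearranged: |∂P/∂n| = f ρ V_g
|∂P/∂n| = 1.33×10⁻⁴ × 0.765 × 16.0 = 1.63×10⁻³ Pa/m

1.6×10⁻³ Pa/m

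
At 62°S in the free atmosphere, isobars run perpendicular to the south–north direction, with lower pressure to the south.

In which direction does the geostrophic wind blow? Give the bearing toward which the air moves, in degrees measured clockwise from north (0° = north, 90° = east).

090°

The pressure-gradient force points toward the south (bearing 180°).
Geostrophic balance: in the Southern Hemisphere the Coriolis force deflects motion to the left, so the geostrophic wind blows 90° to the left of the pressure-gradient force (low pressure on the right).
Rotating 180° by 90° counterclockwise gives 090° — the wind blows toward the east.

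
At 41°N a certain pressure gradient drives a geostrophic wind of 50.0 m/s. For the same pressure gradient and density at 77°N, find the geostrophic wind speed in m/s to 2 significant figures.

34 m/s

With the same pressure gradient and density, V_g ∝ 1/f ∝ 1/sin φ.
V₂ = V₁ · sin φ₁ / sin φ₂ = 50.0 × sin 41° / sin 77°
V₂ = 50.0 × 0.6561/0.9744 = 34 m/s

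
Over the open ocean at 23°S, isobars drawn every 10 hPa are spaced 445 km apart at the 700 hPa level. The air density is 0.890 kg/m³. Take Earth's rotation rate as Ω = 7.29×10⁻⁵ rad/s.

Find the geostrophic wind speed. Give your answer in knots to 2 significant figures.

86 knots

Coriolis parameter at 23°S:
f = 2Ω sin φ = 2 × 7.29×10⁻⁵ × sin 23° = 5.70×10⁻⁵ s⁻¹
Pressure gradient: |∂P/∂n| = 1000 Pa / 445000 m = 2.25×10⁻³ Pa/m
Geostrophic balance (pressure-gradient force = Coriolis force):
V_g = (1/(fρ)) |∂P/∂n| = 2.25×10⁻³ / (5.70×10⁻⁵ × 0.890) = 44.3 m/s
Converting: 44.3 m/s × 1.944 = 86 knots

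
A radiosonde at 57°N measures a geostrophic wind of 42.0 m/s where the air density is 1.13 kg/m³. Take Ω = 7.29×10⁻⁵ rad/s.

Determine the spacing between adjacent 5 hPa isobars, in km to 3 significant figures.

86.2 km

Coriolis parameter at 57°N:
f = 2Ω sin φ = 2 × 7.29×10⁻⁵ × sin 57° = 1.22×10⁻⁴ s⁻¹
Geostrophic balance rearranged: |∂P/∂n| = f ρ V_g
|∂P/∂n| = 1.22×10⁻⁴ × 1.13 × 42.0 = 5.80×10⁻³ Pa/m
Isobar spacing: Δn = ΔP/|∂P/∂n| = 500 Pa / 5.80×10⁻³ Pa/m = 86158 m ≈ 86.2 km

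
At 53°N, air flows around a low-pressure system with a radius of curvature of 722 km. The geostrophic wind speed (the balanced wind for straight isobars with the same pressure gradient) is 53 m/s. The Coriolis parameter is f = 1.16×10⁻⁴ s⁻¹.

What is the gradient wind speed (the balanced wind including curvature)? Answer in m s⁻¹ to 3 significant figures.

36.8 m s⁻¹

Around a low, centrifugal force acts outward with Coriolis, so pressure-gradient force balances both:
(1/ρ)|∂P/∂n| = fV + V²/R  →  V² + fR·V − fR·V_g = 0
With fR = 1.16×10⁻⁴ × 722×10³ m = 83.8 m/s:
V = [−fR + √((fR)² + 4 fR V_g)]/2 = [−83.8 + √(83.8² + 4×83.8×53)]/2 = 36.8 m/s
Subgeostrophic (V < V_g = 53 m/s), as expected around a low.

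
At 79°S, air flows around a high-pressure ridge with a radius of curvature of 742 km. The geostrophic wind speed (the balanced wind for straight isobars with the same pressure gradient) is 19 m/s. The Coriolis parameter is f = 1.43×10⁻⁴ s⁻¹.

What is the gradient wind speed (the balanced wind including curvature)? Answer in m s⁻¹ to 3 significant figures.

24.8 m s⁻¹

Around a high, pressure-gradient force acts outward with centrifugal, so Coriolis balances both:
fV = (1/ρ)|∂P/∂n| + V²/R  →  V² − fR·V + fR·V_g = 0
With fR = 1.43×10⁻⁴ × 742×10³ m = 106 m/s:
V = [fR − √((fR)² − 4 fR V_g)]/2 = [106 − √(106² − 4×106×19)]/2 = 24.8 m/s
Supergeostrophic (V > V_g = 19 m/s), as expected around a high.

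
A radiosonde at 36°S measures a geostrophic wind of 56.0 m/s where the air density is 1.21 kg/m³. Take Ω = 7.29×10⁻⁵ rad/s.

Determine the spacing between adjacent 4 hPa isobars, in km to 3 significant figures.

68.9 km

Coriolis parameter at 36°S:
f = 2Ω sin φ = 2 × 7.29×10⁻⁵ × sin 36° = 8.57×10⁻⁵ s⁻¹
Geostrophic balance rearranged: |∂P/∂n| = f ρ V_g
|∂P/∂n| = 8.57×10⁻⁵ × 1.21 × 56.0 = 5.81×10⁻³ Pa/m
Isobar spacing: Δn = ΔP/|∂P/∂n| = 400 Pa / 5.81×10⁻³ Pa/m = 68883 m ≈ 68.9 km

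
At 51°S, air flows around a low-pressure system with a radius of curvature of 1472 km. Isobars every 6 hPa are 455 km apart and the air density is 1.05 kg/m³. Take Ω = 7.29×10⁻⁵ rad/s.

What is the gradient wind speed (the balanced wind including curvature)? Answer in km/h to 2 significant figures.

Coriolis parameter at 51°S:
f = 2Ω sin φ = 2 × 7.29×10⁻⁵ × sin 51° = 1.13×10⁻⁴ s⁻¹
Pressure gradient: |∂P/∂n| = 600 Pa / 455000 m = 1.32×10⁻³ Pa/m
Geostrophic speed: V_g = |∂P/∂n|/(fρ) = 1.32×10⁻³/(1.13×10⁻⁴ × 1.05) = 11.1 m/s
Around a low, centrifugal force acts outward with Coriolis, so pressure-gradient force balances both:
(1/ρ)|∂P/∂n| = fV + V²/R  →  V² + fR·V − fR·V_g = 0
With fR = 1.13×10⁻⁴ × 1472×10³ m = 167 m/s:
V = [−fR + √((fR)² + 4 fR V_g)]/2 = [−167 + √(167² + 4×167×11.1)]/2 = 10.4 m/s
Subgeostrophic (V < V_g = 11.1 m/s), as expected around a low.
Converting: 10.4 m/s × 3.6 = 38 km/h

38 km/h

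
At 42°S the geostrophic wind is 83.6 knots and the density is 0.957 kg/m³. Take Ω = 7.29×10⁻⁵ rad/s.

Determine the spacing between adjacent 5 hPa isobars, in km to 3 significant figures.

Coriolis parameter at 42°S:
f = 2Ω sin φ = 2 × 7.29×10⁻⁵ × sin 42° = 9.76×10⁻⁵ s⁻¹
Wind speed in SI: 83.6 knots = 43.0 m/s
Geostrophic balance rearranged: |∂P/∂n| = f ρ V_g
|∂P/∂n| = 9.76×10⁻⁵ × 0.957 × 43.0 = 4.02×10⁻³ Pa/m
Isobar spacing: Δn = ΔP/|∂P/∂n| = 500 Pa / 4.02×10⁻³ Pa/m = 124522 m ≈ 125 km

125 km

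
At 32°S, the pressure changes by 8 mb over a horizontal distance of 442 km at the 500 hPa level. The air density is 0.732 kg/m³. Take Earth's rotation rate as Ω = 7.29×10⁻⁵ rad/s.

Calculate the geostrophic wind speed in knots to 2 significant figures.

62 knots

Coriolis parameter at 32°S:
f = 2Ω sin φ = 2 × 7.29×10⁻⁵ × sin 32° = 7.73×10⁻⁵ s⁻¹
Pressure gradient: |∂P/∂n| = 800 Pa / 442000 m = 1.81×10⁻³ Pa/m
Geostrophic balance (pressure-gradient force = Coriolis force):
V_g = (1/(fρ)) |∂P/∂n| = 1.81×10⁻³ / (7.73×10⁻⁵ × 0.732) = 32.0 m/s
Converting: 32.0 m/s × 1.944 = 62 knots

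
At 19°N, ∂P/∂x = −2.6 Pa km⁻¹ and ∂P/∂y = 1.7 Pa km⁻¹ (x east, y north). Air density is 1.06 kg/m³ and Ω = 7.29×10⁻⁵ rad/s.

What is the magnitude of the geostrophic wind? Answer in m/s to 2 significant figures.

Coriolis parameter at 19°N:
f = 2Ω sin φ = 2 × 7.29×10⁻⁵ × sin 19° = 4.75×10⁻⁵ s⁻¹
Component geostrophic relations (x east, y north):
u_g = −(1/(fρ)) ∂P/∂y,  v_g = (1/(fρ)) ∂P/∂x
u_g = −(1.7×10⁻³)/(4.75×10⁻⁵ × 1.06) = −33.8 m/s;  v_g = (−2.6×10⁻³)/(4.75×10⁻⁵ × 1.06) = −51.7 m/s
|V_g| = √(u_g² + v_g²) = 61.7 m/s

62 m/s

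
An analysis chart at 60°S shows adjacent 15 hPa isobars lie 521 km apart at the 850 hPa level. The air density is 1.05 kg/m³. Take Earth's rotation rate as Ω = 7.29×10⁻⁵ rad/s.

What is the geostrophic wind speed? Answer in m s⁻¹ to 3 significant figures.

Coriolis parameter at 60°S:
f = 2Ω sin φ = 2 × 7.29×10⁻⁵ × sin 60° = 1.26×10⁻⁴ s⁻¹
Pressure gradient: |∂P/∂n| = 1500 Pa / 521000 m = 2.88×10⁻³ Pa/m
Geostrophic balance (pressure-gradient force = Coriolis force):
V_g = (1/(fρ)) |∂P/∂n| = 2.88×10⁻³ / (1.26×10⁻⁴ × 1.05) = 21.7 m/s

21.7 m s⁻¹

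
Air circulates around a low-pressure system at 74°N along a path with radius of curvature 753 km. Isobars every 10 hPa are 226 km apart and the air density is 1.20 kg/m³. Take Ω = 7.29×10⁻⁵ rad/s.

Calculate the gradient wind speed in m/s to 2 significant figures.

22 m/s

Coriolis parameter at 74°N:
f = 2Ω sin φ = 2 × 7.29×10⁻⁵ × sin 74° = 1.40×10⁻⁴ s⁻¹
Pressure gradient: |∂P/∂n| = 1000 Pa / 226000 m = 4.42×10⁻³ Pa/m
Geostrophic speed: V_g = |∂P/∂n|/(fρ) = 4.42×10⁻³/(1.40×10⁻⁴ × 1.20) = 26.3 m/s
Around a low, centrifugal force acts outward with Coriolis, so pressure-gradient force balances both:
(1/ρ)|∂P/∂n| = fV + V²/R  →  V² + fR·V − fR·V_g = 0
With fR = 1.40×10⁻⁴ × 753×10³ m = 106 m/s:
V = [−fR + √((fR)² + 4 fR V_g)]/2 = [−106 + √(106² + 4×106×26.3)]/2 = 21.8 m/s
Subgeostrophic (V < V_g = 26.3 m/s), as expected around a low.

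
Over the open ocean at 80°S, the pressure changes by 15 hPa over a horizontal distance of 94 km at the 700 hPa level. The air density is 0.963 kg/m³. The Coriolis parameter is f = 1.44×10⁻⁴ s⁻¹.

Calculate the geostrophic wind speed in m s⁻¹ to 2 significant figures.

Pressure gradient: |∂P/∂n| = 1500 Pa / 94000 m = 1.60×10⁻² Pa/m
Geostrophic balance (pressure-gradient force = Coriolis force):
V_g = (1/(fρ)) |∂P/∂n| = 1.60×10⁻² / (1.44×10⁻⁴ × 0.963) = 115 m/s

120 m s⁻¹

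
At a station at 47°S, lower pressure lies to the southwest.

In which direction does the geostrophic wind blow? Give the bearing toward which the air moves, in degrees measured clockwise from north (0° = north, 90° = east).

The pressure-gradient force points toward the southwest (bearing 225°).
Geostrophic balance: in the Southern Hemisphere the Coriolis force deflects motion to the left, so the geostrophic wind blows 90° to the left of the pressure-gradient force (low pressure on the right).
Rotating 225° by 90° counterclockwise gives 135° — the wind blows toward the southeast.

135°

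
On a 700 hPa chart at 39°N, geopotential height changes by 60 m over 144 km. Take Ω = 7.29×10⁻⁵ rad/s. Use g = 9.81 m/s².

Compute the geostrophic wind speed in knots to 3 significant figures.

86.6 knots

Coriolis parameter at 39°N:
f = 2Ω sin φ = 2 × 7.29×10⁻⁵ × sin 39° = 9.18×10⁻⁵ s⁻¹
Height gradient: |∂Z/∂n| = 60 m / 144000 m = 4.17×10⁻⁴
On a pressure surface, geostrophic balance gives V_g = (g/f)|∂Z/∂n|:
V_g = 9.81 × 4.17×10⁻⁴ / 9.18×10⁻⁵ = 44.5 m/s
Converting: 44.5 m/s × 1.944 = 86.6 knots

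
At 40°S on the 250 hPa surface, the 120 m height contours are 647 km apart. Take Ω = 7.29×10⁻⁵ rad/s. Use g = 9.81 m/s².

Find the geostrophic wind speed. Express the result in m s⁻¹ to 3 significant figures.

19.4 m s⁻¹

Coriolis parameter at 40°S:
f = 2Ω sin φ = 2 × 7.29×10⁻⁵ × sin 40° = 9.37×10⁻⁵ s⁻¹
Height gradient: |∂Z/∂n| = 120 m / 647000 m = 1.85×10⁻⁴
On a pressure surface, geostrophic balance gives V_g = (g/f)|∂Z/∂n|:
V_g = 9.81 × 1.85×10⁻⁴ / 9.37×10⁻⁵ = 19.4 m/s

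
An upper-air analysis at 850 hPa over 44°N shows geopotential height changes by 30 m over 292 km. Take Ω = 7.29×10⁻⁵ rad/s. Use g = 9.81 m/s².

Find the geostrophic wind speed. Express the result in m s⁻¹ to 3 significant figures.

9.95 m s⁻¹

Coriolis parameter at 44°N:
f = 2Ω sin φ = 2 × 7.29×10⁻⁵ × sin 44° = 1.01×10⁻⁴ s⁻¹
Height gradient: |∂Z/∂n| = 30 m / 292000 m = 1.03×10⁻⁴
On a pressure surface, geostrophic balance gives V_g = (g/f)|∂Z/∂n|:
V_g = 9.81 × 1.03×10⁻⁴ / 1.01×10⁻⁴ = 9.95 m/s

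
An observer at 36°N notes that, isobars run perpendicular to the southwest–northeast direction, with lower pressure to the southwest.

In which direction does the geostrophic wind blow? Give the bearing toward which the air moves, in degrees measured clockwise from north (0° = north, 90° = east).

315°

The pressure-gradient force points toward the southwest (bearing 225°).
Geostrophic balance: in the Northern Hemisphere the Coriolis force deflects motion to the right, so the geostrophic wind blows 90° to the right of the pressure-gradient force (low pressure on the left).
Rotating 225° by 90° clockwise gives 315° — the wind blows toward the northwest.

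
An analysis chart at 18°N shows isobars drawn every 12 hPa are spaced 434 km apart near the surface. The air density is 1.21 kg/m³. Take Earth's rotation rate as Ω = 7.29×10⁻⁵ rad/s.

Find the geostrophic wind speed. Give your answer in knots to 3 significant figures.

Coriolis parameter at 18°N:
f = 2Ω sin φ = 2 × 7.29×10⁻⁵ × sin 18° = 4.51×10⁻⁵ s⁻¹
Pressure gradient: |∂P/∂n| = 1200 Pa / 434000 m = 2.76×10⁻³ Pa/m
Geostrophic balance (pressure-gradient force = Coriolis force):
V_g = (1/(fρ)) |∂P/∂n| = 2.76×10⁻³ / (4.51×10⁻⁵ × 1.21) = 50.7 m/s
Converting: 50.7 m/s × 1.944 = 98.6 knots

98.6 knots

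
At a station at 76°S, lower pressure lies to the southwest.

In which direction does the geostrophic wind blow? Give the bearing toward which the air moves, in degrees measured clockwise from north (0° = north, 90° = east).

The pressure-gradient force points toward the southwest (bearing 225°).
Geostrophic balance: in the Southern Hemisphere the Coriolis force deflects motion to the left, so the geostrophic wind blows 90° to the left of the pressure-gradient force (low pressure on the right).
Rotating 225° by 90° counterclockwise gives 135° — the wind blows toward the southeast.

135°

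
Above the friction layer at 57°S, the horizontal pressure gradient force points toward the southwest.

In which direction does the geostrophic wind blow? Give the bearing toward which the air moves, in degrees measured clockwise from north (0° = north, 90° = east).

135°

The pressure-gradient force points toward the southwest (bearing 225°).
Geostrophic balance: in the Southern Hemisphere the Coriolis force deflects motion to the left, so the geostrophic wind blows 90° to the left of the pressure-gradient force (low pressure on the right).
Rotating 225° by 90° counterclockwise gives 135° — the wind blows toward the southeast.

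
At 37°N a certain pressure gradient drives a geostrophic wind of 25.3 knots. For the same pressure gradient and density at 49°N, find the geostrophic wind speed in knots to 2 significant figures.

With the same pressure gradient and density, V_g ∝ 1/f ∝ 1/sin φ.
V₂ = V₁ · sin φ₁ / sin φ₂ = 25.3 × sin 37° / sin 49°
V₂ = 25.3 × 0.6018/0.7547 = 20 knots

20 knots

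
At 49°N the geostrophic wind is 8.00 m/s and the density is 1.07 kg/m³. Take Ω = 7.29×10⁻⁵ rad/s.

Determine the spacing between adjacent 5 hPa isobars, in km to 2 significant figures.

Coriolis parameter at 49°N:
f = 2Ω sin φ = 2 × 7.29×10⁻⁵ × sin 49° = 1.10×10⁻⁴ s⁻¹
Geostrophic balance rearranged: |∂P/∂n| = f ρ V_g
|∂P/∂n| = 1.10×10⁻⁴ × 1.07 × 8.00 = 9.42×10⁻⁴ Pa/m
Isobar spacing: Δn = ΔP/|∂P/∂n| = 500 Pa / 9.42×10⁻⁴ Pa/m = 530834 m ≈ 530 km

530 km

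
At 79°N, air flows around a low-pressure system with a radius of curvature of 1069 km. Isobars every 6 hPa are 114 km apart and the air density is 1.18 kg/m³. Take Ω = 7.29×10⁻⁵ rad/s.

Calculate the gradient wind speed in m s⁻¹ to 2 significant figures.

27 m s⁻¹

Coriolis parameter at 79°N:
f = 2Ω sin φ = 2 × 7.29×10⁻⁵ × sin 79° = 1.43×10⁻⁴ s⁻¹
Pressure gradient: |∂P/∂n| = 600 Pa / 114000 m = 5.26×10⁻³ Pa/m
Geostrophic speed: V_g = |∂P/∂n|/(fρ) = 5.26×10⁻³/(1.43×10⁻⁴ × 1.18) = 31.2 m/s
Around a low, centrifugal force acts outward with Coriolis, so pressure-gradient force balances both:
(1/ρ)|∂P/∂n| = fV + V²/R  →  V² + fR·V − fR·V_g = 0
With fR = 1.43×10⁻⁴ × 1069×10³ m = 153 m/s:
V = [−fR + √((fR)² + 4 fR V_g)]/2 = [−153 + √(153² + 4×153×31.2)]/2 = 26.6 m/s
Subgeostrophic (V < V_g = 31.2 m/s), as expected around a low.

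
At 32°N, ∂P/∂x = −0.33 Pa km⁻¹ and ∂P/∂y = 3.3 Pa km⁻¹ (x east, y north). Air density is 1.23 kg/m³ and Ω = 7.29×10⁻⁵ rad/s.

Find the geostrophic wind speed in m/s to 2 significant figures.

Coriolis parameter at 32°N:
f = 2Ω sin φ = 2 × 7.29×10⁻⁵ × sin 32° = 7.73×10⁻⁵ s⁻¹
Component geostrophic relations (x east, y north):
u_g = −(1/(fρ)) ∂P/∂y,  v_g = (1/(fρ)) ∂P/∂x
u_g = −(3.3×10⁻³)/(7.73×10⁻⁵ × 1.23) = −34.7 m/s;  v_g = (−0.33×10⁻³)/(7.73×10⁻⁵ × 1.23) = −3.47 m/s
|V_g| = √(u_g² + v_g²) = 34.9 m/s

35 m/s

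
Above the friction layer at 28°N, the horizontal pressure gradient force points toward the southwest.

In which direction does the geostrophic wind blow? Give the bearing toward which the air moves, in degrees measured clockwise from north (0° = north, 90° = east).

The pressure-gradient force points toward the southwest (bearing 225°).
Geostrophic balance: in the Northern Hemisphere the Coriolis force deflects motion to the right, so the geostrophic wind blows 90° to the right of the pressure-gradient force (low pressure on the left).
Rotating 225° by 90° clockwise gives 315° — the wind blows toward the northwest.

315°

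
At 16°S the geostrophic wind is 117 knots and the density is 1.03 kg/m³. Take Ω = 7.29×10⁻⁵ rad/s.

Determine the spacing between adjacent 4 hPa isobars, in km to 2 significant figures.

160 km

Coriolis parameter at 16°S:
f = 2Ω sin φ = 2 × 7.29×10⁻⁵ × sin 16° = 4.02×10⁻⁵ s⁻¹
Wind speed in SI: 117 knots = 60.2 m/s
Geostrophic balance rearranged: |∂P/∂n| = f ρ V_g
|∂P/∂n| = 4.02×10⁻⁵ × 1.03 × 60.2 = 2.49×10⁻³ Pa/m
Isobar spacing: Δn = ΔP/|∂P/∂n| = 400 Pa / 2.49×10⁻³ Pa/m = 160547 m ≈ 160 km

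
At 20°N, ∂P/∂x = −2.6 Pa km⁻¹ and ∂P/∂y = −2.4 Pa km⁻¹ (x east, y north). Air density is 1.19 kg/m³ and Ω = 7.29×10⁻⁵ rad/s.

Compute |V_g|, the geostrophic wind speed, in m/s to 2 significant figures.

60 m/s

Coriolis parameter at 20°N:
f = 2Ω sin φ = 2 × 7.29×10⁻⁵ × sin 20° = 4.99×10⁻⁵ s⁻¹
Component geostrophic relations (x east, y north):
u_g = −(1/(fρ)) ∂P/∂y,  v_g = (1/(fρ)) ∂P/∂x
u_g = −(−2.4×10⁻³)/(4.99×10⁻⁵ × 1.19) = 40.4 m/s;  v_g = (−2.6×10⁻³)/(4.99×10⁻⁵ × 1.19) = −43.8 m/s
|V_g| = √(u_g² + v_g²) = 59.6 m/s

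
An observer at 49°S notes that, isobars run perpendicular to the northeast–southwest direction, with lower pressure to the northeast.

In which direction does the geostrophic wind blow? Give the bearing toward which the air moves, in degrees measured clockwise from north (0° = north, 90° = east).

315°

The pressure-gradient force points toward the northeast (bearing 045°).
Geostrophic balance: in the Southern Hemisphere the Coriolis force deflects motion to the left, so the geostrophic wind blows 90° to the left of the pressure-gradient force (low pressure on the right).
Rotating 045° by 90° counterclockwise gives 315° — the wind blows toward the northwest.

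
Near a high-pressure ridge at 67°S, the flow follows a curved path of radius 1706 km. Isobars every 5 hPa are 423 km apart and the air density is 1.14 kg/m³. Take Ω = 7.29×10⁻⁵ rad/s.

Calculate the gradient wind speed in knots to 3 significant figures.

Coriolis parameter at 67°S:
f = 2Ω sin φ = 2 × 7.29×10⁻⁵ × sin 67° = 1.34×10⁻⁴ s⁻¹
Pressure gradient: |∂P/∂n| = 500 Pa / 423000 m = 1.18×10⁻³ Pa/m
Geostrophic speed: V_g = |∂P/∂n|/(fρ) = 1.18×10⁻³/(1.34×10⁻⁴ × 1.14) = 7.73 m/s
Around a high, pressure-gradient force acts outward with centrifugal, so Coriolis balances both:
fV = (1/ρ)|∂P/∂n| + V²/R  →  V² − fR·V + fR·V_g = 0
With fR = 1.34×10⁻⁴ × 1706×10³ m = 229 m/s:
V = [fR − √((fR)² − 4 fR V_g)]/2 = [229 − √(229² − 4×229×7.73)]/2 = 8.01 m/s
Supergeostrophic (V > V_g = 7.73 m/s), as expected around a high.
Converting: 8.01 m/s × 1.944 = 15.6 knots

15.6 knots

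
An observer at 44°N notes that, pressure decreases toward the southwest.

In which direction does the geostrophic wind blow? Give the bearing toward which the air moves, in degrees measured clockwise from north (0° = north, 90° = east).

315°

The pressure-gradient force points toward the southwest (bearing 225°).
Geostrophic balance: in the Northern Hemisphere the Coriolis force deflects motion to the right, so the geostrophic wind blows 90° to the right of the pressure-gradient force (low pressure on the left).
Rotating 225° by 90° clockwise gives 315° — the wind blows toward the northwest.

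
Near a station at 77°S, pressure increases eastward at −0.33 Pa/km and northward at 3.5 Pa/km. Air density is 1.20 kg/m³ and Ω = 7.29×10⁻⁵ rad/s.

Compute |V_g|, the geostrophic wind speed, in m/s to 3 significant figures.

Coriolis parameter at 77°S:
f = 2Ω sin φ = 2 × 7.29×10⁻⁵ × sin 77° = 1.42×10⁻⁴ s⁻¹
In the Southern Hemisphere f is negative: f = −1.42×10⁻⁴ s⁻¹.
Component geostrophic relations (x east, y north):
u_g = −(1/(fρ)) ∂P/∂y,  v_g = (1/(fρ)) ∂P/∂x
u_g = −(3.5×10⁻³)/(−1.42×10⁻⁴ × 1.20) = 20.5 m/s;  v_g = (−0.33×10⁻³)/(−1.42×10⁻⁴ × 1.20) = 1.94 m/s
|V_g| = √(u_g² + v_g²) = 20.6 m/s

20.6 m/s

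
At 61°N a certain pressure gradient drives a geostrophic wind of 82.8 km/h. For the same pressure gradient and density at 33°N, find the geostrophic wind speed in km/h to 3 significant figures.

With the same pressure gradient and density, V_g ∝ 1/f ∝ 1/sin φ.
V₂ = V₁ · sin φ₁ / sin φ₂ = 82.8 × sin 61° / sin 33°
V₂ = 82.8 × 0.8746/0.5446 = 133 km/h

133 km/h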